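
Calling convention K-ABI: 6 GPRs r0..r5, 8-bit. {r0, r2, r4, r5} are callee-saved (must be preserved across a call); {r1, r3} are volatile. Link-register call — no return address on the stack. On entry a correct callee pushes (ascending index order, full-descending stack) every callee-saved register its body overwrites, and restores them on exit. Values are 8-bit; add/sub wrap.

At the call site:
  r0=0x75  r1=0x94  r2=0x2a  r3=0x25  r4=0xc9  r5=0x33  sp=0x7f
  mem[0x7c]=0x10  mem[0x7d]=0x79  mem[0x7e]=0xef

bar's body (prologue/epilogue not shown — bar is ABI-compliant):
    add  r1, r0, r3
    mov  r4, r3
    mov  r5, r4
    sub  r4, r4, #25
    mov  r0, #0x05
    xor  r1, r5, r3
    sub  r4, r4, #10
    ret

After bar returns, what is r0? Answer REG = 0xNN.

prologue: push r0 -> mem[0x7e]=0x75, sp=0x7e
prologue: push r4 -> mem[0x7d]=0xc9, sp=0x7d
prologue: push r5 -> mem[0x7c]=0x33, sp=0x7c
body[0] add  r1, r0, r3 -> r1=0x9a
body[1] mov  r4, r3 -> r4=0x25
body[2] mov  r5, r4 -> r5=0x25
body[3] sub  r4, r4, #25 -> r4=0x0c
body[4] mov  r0, #0x05 -> r0=0x05
body[5] xor  r1, r5, r3 -> r1=0x00
body[6] sub  r4, r4, #10 -> r4=0x02
epilogue: pop r5=0x33, sp=0x7d
epilogue: pop r4=0xc9, sp=0x7e
epilogue: pop r0=0x75, sp=0x7f
r0 is callee-saved -> restored

REG = 0x75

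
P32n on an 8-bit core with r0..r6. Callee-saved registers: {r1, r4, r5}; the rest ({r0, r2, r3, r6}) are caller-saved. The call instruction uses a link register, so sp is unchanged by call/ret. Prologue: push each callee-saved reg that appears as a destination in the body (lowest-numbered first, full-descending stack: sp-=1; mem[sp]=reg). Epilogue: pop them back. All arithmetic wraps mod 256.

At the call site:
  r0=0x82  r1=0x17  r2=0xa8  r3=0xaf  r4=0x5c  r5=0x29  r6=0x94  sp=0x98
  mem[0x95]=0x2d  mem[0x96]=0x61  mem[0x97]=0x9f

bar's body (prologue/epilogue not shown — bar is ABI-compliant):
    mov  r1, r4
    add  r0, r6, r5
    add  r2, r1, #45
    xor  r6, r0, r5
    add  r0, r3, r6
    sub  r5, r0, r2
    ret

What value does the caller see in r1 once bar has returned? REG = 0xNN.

prologue: push r1 → mem[0x97]=0x17, sp=0x97
prologue: push r5 → mem[0x96]=0x29, sp=0x96
body[0] mov  r1, r4 → r1=0x5c
body[1] add  r0, r6, r5 → r0=0xbd
body[2] add  r2, r1, #45 → r2=0x89
body[3] xor  r6, r0, r5 → r6=0x94
body[4] add  r0, r3, r6 → r0=0x43
body[5] sub  r5, r0, r2 → r5=0xba
epilogue: pop r5=0x29, sp=0x97
epilogue: pop r1=0x17, sp=0x98
r1 is callee-saved → restored

REG = 0x17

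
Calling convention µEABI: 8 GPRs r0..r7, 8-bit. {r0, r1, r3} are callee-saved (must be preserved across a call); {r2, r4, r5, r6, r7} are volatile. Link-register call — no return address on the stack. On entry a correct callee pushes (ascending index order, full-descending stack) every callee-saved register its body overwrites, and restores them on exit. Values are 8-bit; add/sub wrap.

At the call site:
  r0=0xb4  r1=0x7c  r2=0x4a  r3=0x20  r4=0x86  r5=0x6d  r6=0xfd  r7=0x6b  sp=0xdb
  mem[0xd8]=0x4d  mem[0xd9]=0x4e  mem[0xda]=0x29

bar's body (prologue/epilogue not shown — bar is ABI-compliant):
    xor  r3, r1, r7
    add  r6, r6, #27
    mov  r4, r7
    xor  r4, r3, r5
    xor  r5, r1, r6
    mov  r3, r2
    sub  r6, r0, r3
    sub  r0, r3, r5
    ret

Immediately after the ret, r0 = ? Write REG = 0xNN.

prologue: push r0 -> mem[0xda]=0xb4, sp=0xda
prologue: push r3 -> mem[0xd9]=0x20, sp=0xd9
body[0] xor  r3, r1, r7 -> r3=0x17
body[1] add  r6, r6, #27 -> r6=0x18
body[2] mov  r4, r7 -> r4=0x6b
body[3] xor  r4, r3, r5 -> r4=0x7a
body[4] xor  r5, r1, r6 -> r5=0x64
body[5] mov  r3, r2 -> r3=0x4a
body[6] sub  r6, r0, r3 -> r6=0x6a
body[7] sub  r0, r3, r5 -> r0=0xe6
epilogue: pop r3=0x20, sp=0xda
epilogue: pop r0=0xb4, sp=0xdb
r0 is callee-saved -> restored

REG = 0xb4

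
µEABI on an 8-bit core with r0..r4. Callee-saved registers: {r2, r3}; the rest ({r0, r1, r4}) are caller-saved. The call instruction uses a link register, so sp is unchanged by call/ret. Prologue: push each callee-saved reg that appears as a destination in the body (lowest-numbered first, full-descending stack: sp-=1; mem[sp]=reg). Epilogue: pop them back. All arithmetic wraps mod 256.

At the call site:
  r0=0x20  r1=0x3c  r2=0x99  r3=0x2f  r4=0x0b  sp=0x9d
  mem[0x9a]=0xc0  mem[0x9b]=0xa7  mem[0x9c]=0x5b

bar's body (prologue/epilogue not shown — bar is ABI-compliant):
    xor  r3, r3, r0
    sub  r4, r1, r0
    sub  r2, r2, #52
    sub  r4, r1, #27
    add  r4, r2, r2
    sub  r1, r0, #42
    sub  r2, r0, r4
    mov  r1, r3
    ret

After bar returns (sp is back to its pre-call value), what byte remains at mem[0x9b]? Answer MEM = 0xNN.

prologue: push r2 → mem[0x9c]=0x99, sp=0x9c
prologue: push r3 → mem[0x9b]=0x2f, sp=0x9b
body[0] xor  r3, r3, r0 → r3=0x0f
body[1] sub  r4, r1, r0 → r4=0x1c
body[2] sub  r2, r2, #52 → r2=0x65
body[3] sub  r4, r1, #27 → r4=0x21
body[4] add  r4, r2, r2 → r4=0xca
body[5] sub  r1, r0, #42 → r1=0xf6
body[6] sub  r2, r0, r4 → r2=0x56
body[7] mov  r1, r3 → r1=0x0f
epilogue: pop r3=0x2f, sp=0x9c
epilogue: pop r2=0x99, sp=0x9d
prologue pushed ['r2', 'r3'] at ['0x9c', '0x9b']

MEM = 0x2f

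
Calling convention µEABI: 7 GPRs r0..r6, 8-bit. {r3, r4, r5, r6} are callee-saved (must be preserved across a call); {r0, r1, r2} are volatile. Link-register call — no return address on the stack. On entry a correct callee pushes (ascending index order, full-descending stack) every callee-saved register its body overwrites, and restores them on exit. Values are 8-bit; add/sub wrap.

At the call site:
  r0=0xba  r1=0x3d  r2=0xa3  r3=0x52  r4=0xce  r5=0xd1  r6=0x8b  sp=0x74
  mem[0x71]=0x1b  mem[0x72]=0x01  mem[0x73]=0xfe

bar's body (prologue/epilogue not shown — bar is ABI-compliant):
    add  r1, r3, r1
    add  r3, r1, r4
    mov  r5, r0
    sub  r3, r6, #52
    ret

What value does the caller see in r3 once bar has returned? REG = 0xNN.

REG = 0x52

prologue: push r3 -> mem[0x73]=0x52, sp=0x73
prologue: push r5 -> mem[0x72]=0xd1, sp=0x72
body[0] add  r1, r3, r1 -> r1=0x8f
body[1] add  r3, r1, r4 -> r3=0x5d
body[2] mov  r5, r0 -> r5=0xba
body[3] sub  r3, r6, #52 -> r3=0x57
epilogue: pop r5=0xd1, sp=0x73
epilogue: pop r3=0x52, sp=0x74
r3 is callee-saved -> restored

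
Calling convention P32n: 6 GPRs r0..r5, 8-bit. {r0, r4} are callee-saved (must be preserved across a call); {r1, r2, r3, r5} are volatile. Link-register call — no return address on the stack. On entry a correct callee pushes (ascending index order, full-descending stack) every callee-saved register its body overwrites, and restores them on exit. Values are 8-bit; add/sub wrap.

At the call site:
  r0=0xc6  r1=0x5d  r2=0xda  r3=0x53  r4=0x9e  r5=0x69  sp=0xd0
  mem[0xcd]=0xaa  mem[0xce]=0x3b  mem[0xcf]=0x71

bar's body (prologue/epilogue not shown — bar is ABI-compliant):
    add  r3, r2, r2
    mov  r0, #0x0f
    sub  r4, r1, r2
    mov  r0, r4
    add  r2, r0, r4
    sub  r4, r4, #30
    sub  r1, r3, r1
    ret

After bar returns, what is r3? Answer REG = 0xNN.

REG = 0xb4

prologue: push r0 -> mem[0xcf]=0xc6, sp=0xcf
prologue: push r4 -> mem[0xce]=0x9e, sp=0xce
body[0] add  r3, r2, r2 -> r3=0xb4
body[1] mov  r0, #0x0f -> r0=0x0f
body[2] sub  r4, r1, r2 -> r4=0x83
body[3] mov  r0, r4 -> r0=0x83
body[4] add  r2, r0, r4 -> r2=0x06
body[5] sub  r4, r4, #30 -> r4=0x65
body[6] sub  r1, r3, r1 -> r1=0x57
epilogue: pop r4=0x9e, sp=0xcf
epilogue: pop r0=0xc6, sp=0xd0
r3 is caller-saved -> body value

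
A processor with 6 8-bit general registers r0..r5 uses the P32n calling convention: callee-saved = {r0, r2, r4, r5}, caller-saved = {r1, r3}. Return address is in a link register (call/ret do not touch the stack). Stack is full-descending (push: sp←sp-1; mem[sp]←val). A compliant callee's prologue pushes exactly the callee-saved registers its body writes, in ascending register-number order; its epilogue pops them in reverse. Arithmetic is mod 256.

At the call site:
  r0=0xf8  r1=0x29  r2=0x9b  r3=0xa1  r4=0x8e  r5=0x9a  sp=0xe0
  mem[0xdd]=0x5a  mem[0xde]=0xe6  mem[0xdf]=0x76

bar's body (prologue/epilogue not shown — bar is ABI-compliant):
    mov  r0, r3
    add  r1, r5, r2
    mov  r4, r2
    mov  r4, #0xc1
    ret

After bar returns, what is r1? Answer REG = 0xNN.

prologue: push r0 -> mem[0xdf]=0xf8, sp=0xdf
prologue: push r4 -> mem[0xde]=0x8e, sp=0xde
body[0] mov  r0, r3 -> r0=0xa1
body[1] add  r1, r5, r2 -> r1=0x35
body[2] mov  r4, r2 -> r4=0x9b
body[3] mov  r4, #0xc1 -> r4=0xc1
epilogue: pop r4=0x8e, sp=0xdf
epilogue: pop r0=0xf8, sp=0xe0
r1 is caller-saved -> body value

REG = 0x35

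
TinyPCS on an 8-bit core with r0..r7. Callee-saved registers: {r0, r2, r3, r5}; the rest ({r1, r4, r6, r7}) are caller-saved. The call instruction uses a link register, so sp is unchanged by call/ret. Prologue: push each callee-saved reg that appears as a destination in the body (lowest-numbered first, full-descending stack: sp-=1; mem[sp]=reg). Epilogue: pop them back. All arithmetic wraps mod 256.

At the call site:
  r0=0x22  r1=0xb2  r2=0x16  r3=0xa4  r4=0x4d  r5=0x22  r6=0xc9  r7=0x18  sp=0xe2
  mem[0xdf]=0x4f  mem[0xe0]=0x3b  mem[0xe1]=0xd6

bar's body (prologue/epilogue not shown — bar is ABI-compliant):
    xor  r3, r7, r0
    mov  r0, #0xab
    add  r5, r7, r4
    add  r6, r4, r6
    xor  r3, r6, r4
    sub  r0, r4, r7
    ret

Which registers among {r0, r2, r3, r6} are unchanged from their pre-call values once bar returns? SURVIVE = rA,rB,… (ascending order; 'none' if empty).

prologue: push r0 -> mem[0xe1]=0x22, sp=0xe1
prologue: push r3 -> mem[0xe0]=0xa4, sp=0xe0
prologue: push r5 -> mem[0xdf]=0x22, sp=0xdf
body[0] xor  r3, r7, r0 -> r3=0x3a
body[1] mov  r0, #0xab -> r0=0xab
body[2] add  r5, r7, r4 -> r5=0x65
body[3] add  r6, r4, r6 -> r6=0x16
body[4] xor  r3, r6, r4 -> r3=0x5b
body[5] sub  r0, r4, r7 -> r0=0x35
epilogue: pop r5=0x22, sp=0xe0
epilogue: pop r3=0xa4, sp=0xe1
epilogue: pop r0=0x22, sp=0xe2
r0: callee-saved, written=True
r2: callee-saved, written=False
r3: callee-saved, written=True
r6: caller-saved, written=True

SURVIVE = r0,r2,r3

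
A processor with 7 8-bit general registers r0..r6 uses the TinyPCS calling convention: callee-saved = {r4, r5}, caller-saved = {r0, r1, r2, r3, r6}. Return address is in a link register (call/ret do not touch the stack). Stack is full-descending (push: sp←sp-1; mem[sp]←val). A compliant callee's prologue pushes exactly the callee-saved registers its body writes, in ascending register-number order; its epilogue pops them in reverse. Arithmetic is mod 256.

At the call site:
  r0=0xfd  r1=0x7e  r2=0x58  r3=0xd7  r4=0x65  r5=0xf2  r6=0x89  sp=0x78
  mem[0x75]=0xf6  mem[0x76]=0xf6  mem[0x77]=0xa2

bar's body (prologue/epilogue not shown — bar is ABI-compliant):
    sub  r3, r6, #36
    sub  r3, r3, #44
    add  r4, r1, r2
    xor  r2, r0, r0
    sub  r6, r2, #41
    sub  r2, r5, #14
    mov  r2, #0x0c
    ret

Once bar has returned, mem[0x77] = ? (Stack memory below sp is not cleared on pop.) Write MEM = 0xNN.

MEM = 0x65

prologue: push r4 -> mem[0x77]=0x65, sp=0x77
body[0] sub  r3, r6, #36 -> r3=0x65
body[1] sub  r3, r3, #44 -> r3=0x39
body[2] add  r4, r1, r2 -> r4=0xd6
body[3] xor  r2, r0, r0 -> r2=0x00
body[4] sub  r6, r2, #41 -> r6=0xd7
body[5] sub  r2, r5, #14 -> r2=0xe4
body[6] mov  r2, #0x0c -> r2=0x0c
epilogue: pop r4=0x65, sp=0x78
prologue pushed ['r4'] at ['0x77']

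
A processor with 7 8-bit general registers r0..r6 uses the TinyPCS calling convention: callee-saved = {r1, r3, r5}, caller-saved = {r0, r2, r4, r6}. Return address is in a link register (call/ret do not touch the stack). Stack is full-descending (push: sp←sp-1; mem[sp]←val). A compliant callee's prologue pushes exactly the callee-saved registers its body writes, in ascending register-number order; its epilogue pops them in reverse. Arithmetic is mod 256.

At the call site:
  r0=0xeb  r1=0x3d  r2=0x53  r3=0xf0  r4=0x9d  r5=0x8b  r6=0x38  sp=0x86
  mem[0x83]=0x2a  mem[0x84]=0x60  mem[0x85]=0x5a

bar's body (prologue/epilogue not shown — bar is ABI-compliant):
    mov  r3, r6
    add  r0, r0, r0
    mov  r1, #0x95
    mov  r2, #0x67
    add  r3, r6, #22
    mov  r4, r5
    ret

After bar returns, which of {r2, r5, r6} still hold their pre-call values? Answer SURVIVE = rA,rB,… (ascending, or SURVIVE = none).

prologue: push r1 -> mem[0x85]=0x3d, sp=0x85
prologue: push r3 -> mem[0x84]=0xf0, sp=0x84
body[0] mov  r3, r6 -> r3=0x38
body[1] add  r0, r0, r0 -> r0=0xd6
body[2] mov  r1, #0x95 -> r1=0x95
body[3] mov  r2, #0x67 -> r2=0x67
body[4] add  r3, r6, #22 -> r3=0x4e
body[5] mov  r4, r5 -> r4=0x8b
epilogue: pop r3=0xf0, sp=0x85
epilogue: pop r1=0x3d, sp=0x86
r2: caller-saved, written=True
r5: callee-saved, written=False
r6: caller-saved, written=False

SURVIVE = r5,r6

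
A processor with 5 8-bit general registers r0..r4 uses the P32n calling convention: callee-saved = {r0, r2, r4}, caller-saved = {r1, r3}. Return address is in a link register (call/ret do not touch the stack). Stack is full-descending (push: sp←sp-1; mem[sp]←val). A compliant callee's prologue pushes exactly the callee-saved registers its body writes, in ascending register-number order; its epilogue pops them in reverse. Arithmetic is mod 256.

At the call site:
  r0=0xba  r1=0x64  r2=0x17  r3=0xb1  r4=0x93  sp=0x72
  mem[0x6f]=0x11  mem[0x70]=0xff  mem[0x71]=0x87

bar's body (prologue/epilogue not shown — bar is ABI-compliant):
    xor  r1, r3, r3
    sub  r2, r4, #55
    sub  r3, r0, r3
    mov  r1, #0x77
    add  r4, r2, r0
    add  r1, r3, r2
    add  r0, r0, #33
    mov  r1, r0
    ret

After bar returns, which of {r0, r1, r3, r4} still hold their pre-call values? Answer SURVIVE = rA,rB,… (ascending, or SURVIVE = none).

prologue: push r0 → mem[0x71]=0xba, sp=0x71
prologue: push r2 → mem[0x70]=0x17, sp=0x70
prologue: push r4 → mem[0x6f]=0x93, sp=0x6f
body[0] xor  r1, r3, r3 → r1=0x00
body[1] sub  r2, r4, #55 → r2=0x5c
body[2] sub  r3, r0, r3 → r3=0x09
body[3] mov  r1, #0x77 → r1=0x77
body[4] add  r4, r2, r0 → r4=0x16
body[5] add  r1, r3, r2 → r1=0x65
body[6] add  r0, r0, #33 → r0=0xdb
body[7] mov  r1, r0 → r1=0xdb
epilogue: pop r4=0x93, sp=0x70
epilogue: pop r2=0x17, sp=0x71
epilogue: pop r0=0xba, sp=0x72
r0: callee-saved, written=True
r1: caller-saved, written=True
r3: caller-saved, written=True
r4: callee-saved, written=True

SURVIVE = r0,r4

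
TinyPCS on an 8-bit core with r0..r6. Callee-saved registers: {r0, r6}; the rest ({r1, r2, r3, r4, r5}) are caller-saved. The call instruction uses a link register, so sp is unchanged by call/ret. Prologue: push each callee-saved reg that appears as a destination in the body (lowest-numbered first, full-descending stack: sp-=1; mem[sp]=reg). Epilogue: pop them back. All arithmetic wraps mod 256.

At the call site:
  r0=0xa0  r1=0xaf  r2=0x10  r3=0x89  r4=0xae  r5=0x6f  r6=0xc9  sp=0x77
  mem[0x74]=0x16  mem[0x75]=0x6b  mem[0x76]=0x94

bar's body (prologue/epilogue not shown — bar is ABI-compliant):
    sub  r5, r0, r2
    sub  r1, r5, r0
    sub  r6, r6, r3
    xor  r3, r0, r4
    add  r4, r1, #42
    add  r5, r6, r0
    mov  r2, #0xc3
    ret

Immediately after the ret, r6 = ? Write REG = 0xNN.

REG = 0xc9

prologue: push r6 → mem[0x76]=0xc9, sp=0x76
body[0] sub  r5, r0, r2 → r5=0x90
body[1] sub  r1, r5, r0 → r1=0xf0
body[2] sub  r6, r6, r3 → r6=0x40
body[3] xor  r3, r0, r4 → r3=0x0e
body[4] add  r4, r1, #42 → r4=0x1a
body[5] add  r5, r6, r0 → r5=0xe0
body[6] mov  r2, #0xc3 → r2=0xc3
epilogue: pop r6=0xc9, sp=0x77
r6 is callee-saved → restored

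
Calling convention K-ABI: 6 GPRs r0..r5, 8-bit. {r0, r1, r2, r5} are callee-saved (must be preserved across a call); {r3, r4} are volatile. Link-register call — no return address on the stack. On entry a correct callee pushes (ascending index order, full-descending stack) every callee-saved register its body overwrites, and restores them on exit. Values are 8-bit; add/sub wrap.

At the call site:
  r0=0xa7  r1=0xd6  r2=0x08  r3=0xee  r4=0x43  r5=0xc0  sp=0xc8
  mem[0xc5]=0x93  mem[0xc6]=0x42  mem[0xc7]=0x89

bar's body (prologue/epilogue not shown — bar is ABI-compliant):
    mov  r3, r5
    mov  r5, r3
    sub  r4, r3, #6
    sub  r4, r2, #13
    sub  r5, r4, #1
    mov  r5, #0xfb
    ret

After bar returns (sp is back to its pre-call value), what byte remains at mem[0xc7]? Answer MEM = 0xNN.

prologue: push r5 -> mem[0xc7]=0xc0, sp=0xc7
body[0] mov  r3, r5 -> r3=0xc0
body[1] mov  r5, r3 -> r5=0xc0
body[2] sub  r4, r3, #6 -> r4=0xba
body[3] sub  r4, r2, #13 -> r4=0xfb
body[4] sub  r5, r4, #1 -> r5=0xfa
body[5] mov  r5, #0xfb -> r5=0xfb
epilogue: pop r5=0xc0, sp=0xc8
prologue pushed ['r5'] at ['0xc7']

MEM = 0xc0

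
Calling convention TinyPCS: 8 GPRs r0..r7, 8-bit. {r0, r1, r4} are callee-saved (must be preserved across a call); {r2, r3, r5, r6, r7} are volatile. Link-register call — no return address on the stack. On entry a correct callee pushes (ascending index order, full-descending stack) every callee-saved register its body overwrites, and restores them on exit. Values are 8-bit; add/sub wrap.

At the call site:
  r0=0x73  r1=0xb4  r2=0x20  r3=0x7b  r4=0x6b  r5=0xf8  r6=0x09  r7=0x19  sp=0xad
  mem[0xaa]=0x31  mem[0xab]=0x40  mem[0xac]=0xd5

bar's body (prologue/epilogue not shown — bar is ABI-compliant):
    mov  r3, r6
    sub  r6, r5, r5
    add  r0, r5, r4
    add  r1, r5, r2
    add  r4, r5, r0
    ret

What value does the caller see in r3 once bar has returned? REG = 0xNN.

REG = 0x09

prologue: push r0 → mem[0xac]=0x73, sp=0xac
prologue: push r1 → mem[0xab]=0xb4, sp=0xab
prologue: push r4 → mem[0xaa]=0x6b, sp=0xaa
body[0] mov  r3, r6 → r3=0x09
body[1] sub  r6, r5, r5 → r6=0x00
body[2] add  r0, r5, r4 → r0=0x63
body[3] add  r1, r5, r2 → r1=0x18
body[4] add  r4, r5, r0 → r4=0x5b
epilogue: pop r4=0x6b, sp=0xab
epilogue: pop r1=0xb4, sp=0xac
epilogue: pop r0=0x73, sp=0xad
r3 is caller-saved → body value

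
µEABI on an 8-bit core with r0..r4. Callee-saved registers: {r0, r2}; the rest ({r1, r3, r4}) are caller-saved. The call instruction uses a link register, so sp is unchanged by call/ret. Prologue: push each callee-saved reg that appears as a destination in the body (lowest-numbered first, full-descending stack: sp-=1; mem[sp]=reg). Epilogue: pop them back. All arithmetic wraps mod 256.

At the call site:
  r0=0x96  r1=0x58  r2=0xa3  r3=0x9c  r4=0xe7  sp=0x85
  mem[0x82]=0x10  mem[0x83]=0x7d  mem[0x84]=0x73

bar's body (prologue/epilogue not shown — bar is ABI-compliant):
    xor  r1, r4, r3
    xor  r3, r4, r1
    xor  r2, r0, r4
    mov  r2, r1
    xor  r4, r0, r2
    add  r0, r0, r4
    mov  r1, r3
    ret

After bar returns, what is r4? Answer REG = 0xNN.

REG = 0xed

prologue: push r0 → mem[0x84]=0x96, sp=0x84
prologue: push r2 → mem[0x83]=0xa3, sp=0x83
body[0] xor  r1, r4, r3 → r1=0x7b
body[1] xor  r3, r4, r1 → r3=0x9c
body[2] xor  r2, r0, r4 → r2=0x71
body[3] mov  r2, r1 → r2=0x7b
body[4] xor  r4, r0, r2 → r4=0xed
body[5] add  r0, r0, r4 → r0=0x83
body[6] mov  r1, r3 → r1=0x9c
epilogue: pop r2=0xa3, sp=0x84
epilogue: pop r0=0x96, sp=0x85
r4 is caller-saved → body value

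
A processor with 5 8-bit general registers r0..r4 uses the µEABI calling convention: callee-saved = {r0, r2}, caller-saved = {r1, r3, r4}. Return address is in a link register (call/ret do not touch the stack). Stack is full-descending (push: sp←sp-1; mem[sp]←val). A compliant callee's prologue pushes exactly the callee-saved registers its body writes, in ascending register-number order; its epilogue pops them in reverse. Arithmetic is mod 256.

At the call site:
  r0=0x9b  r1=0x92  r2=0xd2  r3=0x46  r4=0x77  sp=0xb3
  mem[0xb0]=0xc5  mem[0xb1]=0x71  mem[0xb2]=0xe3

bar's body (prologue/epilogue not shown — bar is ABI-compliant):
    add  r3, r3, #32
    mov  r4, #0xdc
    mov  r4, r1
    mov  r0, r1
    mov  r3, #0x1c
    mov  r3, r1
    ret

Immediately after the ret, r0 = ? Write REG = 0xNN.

REG = 0x9b

prologue: push r0 -> mem[0xb2]=0x9b, sp=0xb2
body[0] add  r3, r3, #32 -> r3=0x66
body[1] mov  r4, #0xdc -> r4=0xdc
body[2] mov  r4, r1 -> r4=0x92
body[3] mov  r0, r1 -> r0=0x92
body[4] mov  r3, #0x1c -> r3=0x1c
body[5] mov  r3, r1 -> r3=0x92
epilogue: pop r0=0x9b, sp=0xb3
r0 is callee-saved -> restored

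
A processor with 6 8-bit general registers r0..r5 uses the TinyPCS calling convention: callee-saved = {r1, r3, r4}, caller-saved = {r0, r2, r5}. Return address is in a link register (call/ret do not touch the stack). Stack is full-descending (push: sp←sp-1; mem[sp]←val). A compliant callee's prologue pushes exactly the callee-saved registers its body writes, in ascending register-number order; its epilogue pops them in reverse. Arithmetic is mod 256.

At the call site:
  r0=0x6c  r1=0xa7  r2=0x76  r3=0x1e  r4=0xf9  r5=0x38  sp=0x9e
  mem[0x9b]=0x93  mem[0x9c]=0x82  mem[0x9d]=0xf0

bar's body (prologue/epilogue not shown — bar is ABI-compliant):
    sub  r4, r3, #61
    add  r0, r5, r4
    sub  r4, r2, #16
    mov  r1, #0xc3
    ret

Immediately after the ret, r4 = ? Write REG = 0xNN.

prologue: push r1 -> mem[0x9d]=0xa7, sp=0x9d
prologue: push r4 -> mem[0x9c]=0xf9, sp=0x9c
body[0] sub  r4, r3, #61 -> r4=0xe1
body[1] add  r0, r5, r4 -> r0=0x19
body[2] sub  r4, r2, #16 -> r4=0x66
body[3] mov  r1, #0xc3 -> r1=0xc3
epilogue: pop r4=0xf9, sp=0x9d
epilogue: pop r1=0xa7, sp=0x9e
r4 is callee-saved -> restored

REG = 0xf9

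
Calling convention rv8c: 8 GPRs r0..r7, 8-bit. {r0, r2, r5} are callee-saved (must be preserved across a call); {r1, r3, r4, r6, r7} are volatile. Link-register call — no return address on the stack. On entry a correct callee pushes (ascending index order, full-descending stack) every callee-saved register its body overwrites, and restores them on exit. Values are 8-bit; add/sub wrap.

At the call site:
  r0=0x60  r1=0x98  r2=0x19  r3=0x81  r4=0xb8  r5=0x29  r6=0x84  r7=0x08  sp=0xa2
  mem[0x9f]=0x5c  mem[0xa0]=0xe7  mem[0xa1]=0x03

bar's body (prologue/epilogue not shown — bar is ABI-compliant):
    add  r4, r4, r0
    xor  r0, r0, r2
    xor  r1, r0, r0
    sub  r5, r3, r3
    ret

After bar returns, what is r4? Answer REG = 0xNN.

prologue: push r0 → mem[0xa1]=0x60, sp=0xa1
prologue: push r5 → mem[0xa0]=0x29, sp=0xa0
body[0] add  r4, r4, r0 → r4=0x18
body[1] xor  r0, r0, r2 → r0=0x79
body[2] xor  r1, r0, r0 → r1=0x00
body[3] sub  r5, r3, r3 → r5=0x00
epilogue: pop r5=0x29, sp=0xa1
epilogue: pop r0=0x60, sp=0xa2
r4 is caller-saved → body value

REG = 0x18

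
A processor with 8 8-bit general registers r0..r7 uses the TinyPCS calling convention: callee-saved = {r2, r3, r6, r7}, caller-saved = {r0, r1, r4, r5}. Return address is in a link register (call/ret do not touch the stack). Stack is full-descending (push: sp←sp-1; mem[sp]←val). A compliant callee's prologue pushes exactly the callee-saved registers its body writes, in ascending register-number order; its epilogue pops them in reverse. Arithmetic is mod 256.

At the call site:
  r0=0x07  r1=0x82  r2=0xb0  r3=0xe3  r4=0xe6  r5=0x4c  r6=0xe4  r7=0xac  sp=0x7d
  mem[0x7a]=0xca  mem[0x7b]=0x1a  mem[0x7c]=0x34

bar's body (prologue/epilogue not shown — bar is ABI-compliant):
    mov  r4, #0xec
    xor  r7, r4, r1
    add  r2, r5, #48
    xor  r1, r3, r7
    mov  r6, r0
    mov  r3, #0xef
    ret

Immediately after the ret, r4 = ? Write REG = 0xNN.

prologue: push r2 -> mem[0x7c]=0xb0, sp=0x7c
prologue: push r3 -> mem[0x7b]=0xe3, sp=0x7b
prologue: push r6 -> mem[0x7a]=0xe4, sp=0x7a
prologue: push r7 -> mem[0x79]=0xac, sp=0x79
body[0] mov  r4, #0xec -> r4=0xec
body[1] xor  r7, r4, r1 -> r7=0x6e
body[2] add  r2, r5, #48 -> r2=0x7c
body[3] xor  r1, r3, r7 -> r1=0x8d
body[4] mov  r6, r0 -> r6=0x07
body[5] mov  r3, #0xef -> r3=0xef
epilogue: pop r7=0xac, sp=0x7a
epilogue: pop r6=0xe4, sp=0x7b
epilogue: pop r3=0xe3, sp=0x7c
epilogue: pop r2=0xb0, sp=0x7d
r4 is caller-saved -> body value

REG = 0xec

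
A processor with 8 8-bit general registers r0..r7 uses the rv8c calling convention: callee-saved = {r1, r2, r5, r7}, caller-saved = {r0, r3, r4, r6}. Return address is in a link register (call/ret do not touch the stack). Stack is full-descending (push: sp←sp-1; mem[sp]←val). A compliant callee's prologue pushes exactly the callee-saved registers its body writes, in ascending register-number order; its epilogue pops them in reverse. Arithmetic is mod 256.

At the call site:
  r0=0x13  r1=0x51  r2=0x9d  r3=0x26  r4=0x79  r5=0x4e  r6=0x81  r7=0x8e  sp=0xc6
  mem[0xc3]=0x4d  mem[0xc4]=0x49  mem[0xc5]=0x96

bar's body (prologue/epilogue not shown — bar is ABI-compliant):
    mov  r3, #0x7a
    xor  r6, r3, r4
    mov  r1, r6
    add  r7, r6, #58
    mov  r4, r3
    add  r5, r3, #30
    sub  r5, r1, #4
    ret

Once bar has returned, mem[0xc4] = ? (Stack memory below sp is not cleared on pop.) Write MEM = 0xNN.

prologue: push r1 → mem[0xc5]=0x51, sp=0xc5
prologue: push r5 → mem[0xc4]=0x4e, sp=0xc4
prologue: push r7 → mem[0xc3]=0x8e, sp=0xc3
body[0] mov  r3, #0x7a → r3=0x7a
body[1] xor  r6, r3, r4 → r6=0x03
body[2] mov  r1, r6 → r1=0x03
body[3] add  r7, r6, #58 → r7=0x3d
body[4] mov  r4, r3 → r4=0x7a
body[5] add  r5, r3, #30 → r5=0x98
body[6] sub  r5, r1, #4 → r5=0xff
epilogue: pop r7=0x8e, sp=0xc4
epilogue: pop r5=0x4e, sp=0xc5
epilogue: pop r1=0x51, sp=0xc6
prologue pushed ['r1', 'r5', 'r7'] at ['0xc5', '0xc4', '0xc3']

MEM = 0x4e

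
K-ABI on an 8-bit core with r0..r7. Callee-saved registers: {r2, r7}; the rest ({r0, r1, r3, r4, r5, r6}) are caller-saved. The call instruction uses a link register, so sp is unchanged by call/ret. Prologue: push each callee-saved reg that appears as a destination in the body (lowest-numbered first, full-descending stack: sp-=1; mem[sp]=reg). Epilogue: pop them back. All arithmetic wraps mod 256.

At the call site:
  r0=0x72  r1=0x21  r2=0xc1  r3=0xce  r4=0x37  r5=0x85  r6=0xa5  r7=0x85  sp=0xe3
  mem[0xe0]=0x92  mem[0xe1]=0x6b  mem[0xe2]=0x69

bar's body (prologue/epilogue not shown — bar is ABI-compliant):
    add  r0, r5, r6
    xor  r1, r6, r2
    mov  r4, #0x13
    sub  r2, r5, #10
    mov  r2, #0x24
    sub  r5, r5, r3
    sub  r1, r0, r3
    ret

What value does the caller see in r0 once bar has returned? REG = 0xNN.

REG = 0x2a

prologue: push r2 -> mem[0xe2]=0xc1, sp=0xe2
body[0] add  r0, r5, r6 -> r0=0x2a
body[1] xor  r1, r6, r2 -> r1=0x64
body[2] mov  r4, #0x13 -> r4=0x13
body[3] sub  r2, r5, #10 -> r2=0x7b
body[4] mov  r2, #0x24 -> r2=0x24
body[5] sub  r5, r5, r3 -> r5=0xb7
body[6] sub  r1, r0, r3 -> r1=0x5c
epilogue: pop r2=0xc1, sp=0xe3
r0 is caller-saved -> body value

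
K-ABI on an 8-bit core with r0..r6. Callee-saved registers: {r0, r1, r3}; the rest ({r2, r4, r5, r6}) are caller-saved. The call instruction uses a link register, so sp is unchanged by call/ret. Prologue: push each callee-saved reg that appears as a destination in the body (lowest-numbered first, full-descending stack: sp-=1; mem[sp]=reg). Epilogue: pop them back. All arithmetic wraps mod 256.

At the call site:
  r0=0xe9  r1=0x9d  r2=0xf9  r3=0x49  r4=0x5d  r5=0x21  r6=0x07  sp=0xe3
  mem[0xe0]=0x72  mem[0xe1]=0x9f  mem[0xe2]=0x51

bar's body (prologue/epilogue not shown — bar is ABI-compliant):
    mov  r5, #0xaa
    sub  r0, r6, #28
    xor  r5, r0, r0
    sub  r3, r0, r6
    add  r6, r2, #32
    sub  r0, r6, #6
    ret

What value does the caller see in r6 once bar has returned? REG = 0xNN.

prologue: push r0 → mem[0xe2]=0xe9, sp=0xe2
prologue: push r3 → mem[0xe1]=0x49, sp=0xe1
body[0] mov  r5, #0xaa → r5=0xaa
body[1] sub  r0, r6, #28 → r0=0xeb
body[2] xor  r5, r0, r0 → r5=0x00
body[3] sub  r3, r0, r6 → r3=0xe4
body[4] add  r6, r2, #32 → r6=0x19
body[5] sub  r0, r6, #6 → r0=0x13
epilogue: pop r3=0x49, sp=0xe2
epilogue: pop r0=0xe9, sp=0xe3
r6 is caller-saved → body value

REG = 0x19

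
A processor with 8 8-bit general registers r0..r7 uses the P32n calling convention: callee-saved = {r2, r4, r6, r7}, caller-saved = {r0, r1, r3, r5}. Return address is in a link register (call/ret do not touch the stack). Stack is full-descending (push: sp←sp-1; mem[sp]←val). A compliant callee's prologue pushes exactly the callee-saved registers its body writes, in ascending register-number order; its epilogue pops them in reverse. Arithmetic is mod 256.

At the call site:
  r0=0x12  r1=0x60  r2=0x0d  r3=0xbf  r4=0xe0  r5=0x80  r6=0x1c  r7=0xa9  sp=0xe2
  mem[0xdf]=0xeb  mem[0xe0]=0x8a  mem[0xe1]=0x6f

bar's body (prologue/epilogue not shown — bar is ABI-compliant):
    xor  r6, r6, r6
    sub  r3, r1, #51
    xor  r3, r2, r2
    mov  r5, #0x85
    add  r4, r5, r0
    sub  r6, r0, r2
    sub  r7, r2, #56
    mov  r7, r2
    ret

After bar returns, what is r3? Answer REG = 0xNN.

prologue: push r4 -> mem[0xe1]=0xe0, sp=0xe1
prologue: push r6 -> mem[0xe0]=0x1c, sp=0xe0
prologue: push r7 -> mem[0xdf]=0xa9, sp=0xdf
body[0] xor  r6, r6, r6 -> r6=0x00
body[1] sub  r3, r1, #51 -> r3=0x2d
body[2] xor  r3, r2, r2 -> r3=0x00
body[3] mov  r5, #0x85 -> r5=0x85
body[4] add  r4, r5, r0 -> r4=0x97
body[5] sub  r6, r0, r2 -> r6=0x05
body[6] sub  r7, r2, #56 -> r7=0xd5
body[7] mov  r7, r2 -> r7=0x0d
epilogue: pop r7=0xa9, sp=0xe0
epilogue: pop r6=0x1c, sp=0xe1
epilogue: pop r4=0xe0, sp=0xe2
r3 is caller-saved -> body value

REG = 0x00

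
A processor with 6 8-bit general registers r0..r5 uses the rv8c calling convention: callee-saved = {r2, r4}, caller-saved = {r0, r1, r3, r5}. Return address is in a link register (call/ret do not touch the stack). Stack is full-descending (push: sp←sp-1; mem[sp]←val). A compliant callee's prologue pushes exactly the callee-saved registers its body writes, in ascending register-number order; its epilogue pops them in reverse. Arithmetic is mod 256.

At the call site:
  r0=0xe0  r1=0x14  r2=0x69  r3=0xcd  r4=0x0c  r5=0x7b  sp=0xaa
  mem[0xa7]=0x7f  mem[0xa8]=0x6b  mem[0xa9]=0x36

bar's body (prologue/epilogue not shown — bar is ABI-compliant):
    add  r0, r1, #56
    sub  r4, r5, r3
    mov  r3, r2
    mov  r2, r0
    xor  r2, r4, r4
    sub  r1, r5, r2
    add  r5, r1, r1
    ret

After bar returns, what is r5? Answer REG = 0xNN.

prologue: push r2 → mem[0xa9]=0x69, sp=0xa9
prologue: push r4 → mem[0xa8]=0x0c, sp=0xa8
body[0] add  r0, r1, #56 → r0=0x4c
body[1] sub  r4, r5, r3 → r4=0xae
body[2] mov  r3, r2 → r3=0x69
body[3] mov  r2, r0 → r2=0x4c
body[4] xor  r2, r4, r4 → r2=0x00
body[5] sub  r1, r5, r2 → r1=0x7b
body[6] add  r5, r1, r1 → r5=0xf6
epilogue: pop r4=0x0c, sp=0xa9
epilogue: pop r2=0x69, sp=0xaa
r5 is caller-saved → body value

REG = 0xf6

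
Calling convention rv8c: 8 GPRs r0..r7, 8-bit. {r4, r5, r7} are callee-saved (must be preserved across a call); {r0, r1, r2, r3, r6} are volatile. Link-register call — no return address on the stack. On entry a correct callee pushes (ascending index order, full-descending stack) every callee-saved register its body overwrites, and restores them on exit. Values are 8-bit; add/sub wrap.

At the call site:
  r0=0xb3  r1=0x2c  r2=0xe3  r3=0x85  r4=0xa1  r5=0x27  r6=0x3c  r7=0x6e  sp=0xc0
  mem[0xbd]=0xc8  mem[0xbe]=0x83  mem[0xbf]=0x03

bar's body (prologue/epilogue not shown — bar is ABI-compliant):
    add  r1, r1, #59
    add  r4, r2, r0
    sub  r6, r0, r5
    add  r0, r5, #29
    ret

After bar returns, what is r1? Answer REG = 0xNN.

REG = 0x67

prologue: push r4 → mem[0xbf]=0xa1, sp=0xbf
body[0] add  r1, r1, #59 → r1=0x67
body[1] add  r4, r2, r0 → r4=0x96
body[2] sub  r6, r0, r5 → r6=0x8c
body[3] add  r0, r5, #29 → r0=0x44
epilogue: pop r4=0xa1, sp=0xc0
r1 is caller-saved → body value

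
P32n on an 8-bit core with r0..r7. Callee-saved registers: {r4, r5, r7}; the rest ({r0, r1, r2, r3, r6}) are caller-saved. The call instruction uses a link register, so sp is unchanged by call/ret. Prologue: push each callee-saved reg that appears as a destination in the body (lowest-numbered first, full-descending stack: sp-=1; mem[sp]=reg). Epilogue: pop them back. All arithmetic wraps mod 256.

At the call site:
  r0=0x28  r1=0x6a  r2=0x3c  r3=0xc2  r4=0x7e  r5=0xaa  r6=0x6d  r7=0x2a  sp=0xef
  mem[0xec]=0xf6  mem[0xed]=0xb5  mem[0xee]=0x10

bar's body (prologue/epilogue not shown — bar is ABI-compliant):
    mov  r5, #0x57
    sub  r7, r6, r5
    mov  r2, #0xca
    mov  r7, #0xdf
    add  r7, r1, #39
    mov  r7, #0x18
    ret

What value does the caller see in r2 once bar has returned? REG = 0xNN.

prologue: push r5 -> mem[0xee]=0xaa, sp=0xee
prologue: push r7 -> mem[0xed]=0x2a, sp=0xed
body[0] mov  r5, #0x57 -> r5=0x57
body[1] sub  r7, r6, r5 -> r7=0x16
body[2] mov  r2, #0xca -> r2=0xca
body[3] mov  r7, #0xdf -> r7=0xdf
body[4] add  r7, r1, #39 -> r7=0x91
body[5] mov  r7, #0x18 -> r7=0x18
epilogue: pop r7=0x2a, sp=0xee
epilogue: pop r5=0xaa, sp=0xef
r2 is caller-saved -> body value

REG = 0xca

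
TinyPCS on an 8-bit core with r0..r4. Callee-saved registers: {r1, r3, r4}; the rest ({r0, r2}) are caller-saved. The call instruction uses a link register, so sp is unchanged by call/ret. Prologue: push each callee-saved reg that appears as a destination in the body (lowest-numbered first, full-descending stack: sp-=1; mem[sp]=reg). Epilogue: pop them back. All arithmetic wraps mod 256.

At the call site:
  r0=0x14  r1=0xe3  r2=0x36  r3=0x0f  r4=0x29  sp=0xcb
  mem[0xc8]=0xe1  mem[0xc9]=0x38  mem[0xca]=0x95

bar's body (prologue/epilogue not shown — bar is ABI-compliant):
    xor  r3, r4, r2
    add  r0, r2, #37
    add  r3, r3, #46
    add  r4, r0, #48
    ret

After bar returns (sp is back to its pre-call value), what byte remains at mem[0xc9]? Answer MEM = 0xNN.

prologue: push r3 -> mem[0xca]=0x0f, sp=0xca
prologue: push r4 -> mem[0xc9]=0x29, sp=0xc9
body[0] xor  r3, r4, r2 -> r3=0x1f
body[1] add  r0, r2, #37 -> r0=0x5b
body[2] add  r3, r3, #46 -> r3=0x4d
body[3] add  r4, r0, #48 -> r4=0x8b
epilogue: pop r4=0x29, sp=0xca
epilogue: pop r3=0x0f, sp=0xcb
prologue pushed ['r3', 'r4'] at ['0xca', '0xc9']

MEM = 0x29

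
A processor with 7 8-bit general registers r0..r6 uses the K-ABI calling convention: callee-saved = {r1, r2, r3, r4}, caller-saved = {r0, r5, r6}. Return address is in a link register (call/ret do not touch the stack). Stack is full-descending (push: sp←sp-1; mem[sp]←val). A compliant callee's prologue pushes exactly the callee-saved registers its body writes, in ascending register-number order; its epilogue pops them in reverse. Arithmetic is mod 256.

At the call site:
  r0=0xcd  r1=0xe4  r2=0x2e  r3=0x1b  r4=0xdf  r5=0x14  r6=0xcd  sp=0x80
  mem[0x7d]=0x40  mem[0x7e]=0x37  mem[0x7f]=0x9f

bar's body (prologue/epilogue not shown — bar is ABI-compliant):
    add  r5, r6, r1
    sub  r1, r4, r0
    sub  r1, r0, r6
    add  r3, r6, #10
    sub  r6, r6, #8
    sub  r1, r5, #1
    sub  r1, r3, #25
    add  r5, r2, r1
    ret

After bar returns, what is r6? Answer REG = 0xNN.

REG = 0xc5

prologue: push r1 → mem[0x7f]=0xe4, sp=0x7f
prologue: push r3 → mem[0x7e]=0x1b, sp=0x7e
body[0] add  r5, r6, r1 → r5=0xb1
body[1] sub  r1, r4, r0 → r1=0x12
body[2] sub  r1, r0, r6 → r1=0x00
body[3] add  r3, r6, #10 → r3=0xd7
body[4] sub  r6, r6, #8 → r6=0xc5
body[5] sub  r1, r5, #1 → r1=0xb0
body[6] sub  r1, r3, #25 → r1=0xbe
body[7] add  r5, r2, r1 → r5=0xec
epilogue: pop r3=0x1b, sp=0x7f
epilogue: pop r1=0xe4, sp=0x80
r6 is caller-saved → body value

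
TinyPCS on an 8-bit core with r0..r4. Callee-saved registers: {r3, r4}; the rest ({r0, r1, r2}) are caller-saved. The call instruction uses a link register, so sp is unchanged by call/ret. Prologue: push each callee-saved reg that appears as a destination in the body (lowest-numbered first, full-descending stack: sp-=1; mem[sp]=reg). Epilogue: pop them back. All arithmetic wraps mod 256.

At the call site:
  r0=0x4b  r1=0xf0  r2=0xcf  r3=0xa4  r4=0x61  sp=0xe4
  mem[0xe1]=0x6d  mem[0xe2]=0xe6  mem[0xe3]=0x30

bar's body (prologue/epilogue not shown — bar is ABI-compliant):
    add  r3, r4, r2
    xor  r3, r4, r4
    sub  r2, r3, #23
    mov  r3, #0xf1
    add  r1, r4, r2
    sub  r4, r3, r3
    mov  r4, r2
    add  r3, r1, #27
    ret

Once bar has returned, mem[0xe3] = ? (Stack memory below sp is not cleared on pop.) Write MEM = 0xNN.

MEM = 0xa4

prologue: push r3 → mem[0xe3]=0xa4, sp=0xe3
prologue: push r4 → mem[0xe2]=0x61, sp=0xe2
body[0] add  r3, r4, r2 → r3=0x30
body[1] xor  r3, r4, r4 → r3=0x00
body[2] sub  r2, r3, #23 → r2=0xe9
body[3] mov  r3, #0xf1 → r3=0xf1
body[4] add  r1, r4, r2 → r1=0x4a
body[5] sub  r4, r3, r3 → r4=0x00
body[6] mov  r4, r2 → r4=0xe9
body[7] add  r3, r1, #27 → r3=0x65
epilogue: pop r4=0x61, sp=0xe3
epilogue: pop r3=0xa4, sp=0xe4
prologue pushed ['r3', 'r4'] at ['0xe3', '0xe2']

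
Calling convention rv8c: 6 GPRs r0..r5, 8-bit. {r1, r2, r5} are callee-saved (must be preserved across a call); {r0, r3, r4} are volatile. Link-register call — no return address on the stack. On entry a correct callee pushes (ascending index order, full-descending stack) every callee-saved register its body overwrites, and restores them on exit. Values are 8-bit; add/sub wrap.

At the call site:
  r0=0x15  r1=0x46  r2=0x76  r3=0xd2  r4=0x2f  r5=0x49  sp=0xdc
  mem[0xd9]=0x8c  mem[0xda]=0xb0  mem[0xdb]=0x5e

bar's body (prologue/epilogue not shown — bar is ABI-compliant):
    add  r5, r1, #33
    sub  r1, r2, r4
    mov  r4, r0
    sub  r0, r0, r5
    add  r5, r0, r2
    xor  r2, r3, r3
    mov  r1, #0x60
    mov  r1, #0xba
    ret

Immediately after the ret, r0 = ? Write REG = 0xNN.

prologue: push r1 → mem[0xdb]=0x46, sp=0xdb
prologue: push r2 → mem[0xda]=0x76, sp=0xda
prologue: push r5 → mem[0xd9]=0x49, sp=0xd9
body[0] add  r5, r1, #33 → r5=0x67
body[1] sub  r1, r2, r4 → r1=0x47
body[2] mov  r4, r0 → r4=0x15
body[3] sub  r0, r0, r5 → r0=0xae
body[4] add  r5, r0, r2 → r5=0x24
body[5] xor  r2, r3, r3 → r2=0x00
body[6] mov  r1, #0x60 → r1=0x60
body[7] mov  r1, #0xba → r1=0xba
epilogue: pop r5=0x49, sp=0xda
epilogue: pop r2=0x76, sp=0xdb
epilogue: pop r1=0x46, sp=0xdc
r0 is caller-saved → body value

REG = 0xae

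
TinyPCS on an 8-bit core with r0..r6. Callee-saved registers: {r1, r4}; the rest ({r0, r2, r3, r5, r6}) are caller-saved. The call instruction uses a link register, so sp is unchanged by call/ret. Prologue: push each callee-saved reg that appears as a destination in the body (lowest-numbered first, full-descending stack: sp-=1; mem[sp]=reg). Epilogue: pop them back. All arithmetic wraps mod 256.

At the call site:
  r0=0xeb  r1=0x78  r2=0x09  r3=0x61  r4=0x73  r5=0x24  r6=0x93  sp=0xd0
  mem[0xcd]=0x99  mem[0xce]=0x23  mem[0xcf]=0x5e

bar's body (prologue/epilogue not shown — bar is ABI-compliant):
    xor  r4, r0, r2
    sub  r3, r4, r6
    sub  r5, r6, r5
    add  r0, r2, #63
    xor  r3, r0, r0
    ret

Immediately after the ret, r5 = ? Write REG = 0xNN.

prologue: push r4 → mem[0xcf]=0x73, sp=0xcf
body[0] xor  r4, r0, r2 → r4=0xe2
body[1] sub  r3, r4, r6 → r3=0x4f
body[2] sub  r5, r6, r5 → r5=0x6f
body[3] add  r0, r2, #63 → r0=0x48
body[4] xor  r3, r0, r0 → r3=0x00
epilogue: pop r4=0x73, sp=0xd0
r5 is caller-saved → body value

REG = 0x6f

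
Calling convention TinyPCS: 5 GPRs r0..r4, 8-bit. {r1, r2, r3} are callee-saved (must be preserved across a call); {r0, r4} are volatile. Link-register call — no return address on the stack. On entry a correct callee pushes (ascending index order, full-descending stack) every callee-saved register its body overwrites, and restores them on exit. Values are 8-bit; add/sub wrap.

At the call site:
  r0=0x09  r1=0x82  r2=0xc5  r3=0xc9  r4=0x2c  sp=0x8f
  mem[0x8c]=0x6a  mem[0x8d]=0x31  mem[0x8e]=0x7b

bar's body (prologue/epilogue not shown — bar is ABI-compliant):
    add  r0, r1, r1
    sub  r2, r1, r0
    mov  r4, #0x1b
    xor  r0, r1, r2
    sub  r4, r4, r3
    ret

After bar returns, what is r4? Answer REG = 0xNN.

prologue: push r2 → mem[0x8e]=0xc5, sp=0x8e
body[0] add  r0, r1, r1 → r0=0x04
body[1] sub  r2, r1, r0 → r2=0x7e
body[2] mov  r4, #0x1b → r4=0x1b
body[3] xor  r0, r1, r2 → r0=0xfc
body[4] sub  r4, r4, r3 → r4=0x52
epilogue: pop r2=0xc5, sp=0x8f
r4 is caller-saved → body value

REG = 0x52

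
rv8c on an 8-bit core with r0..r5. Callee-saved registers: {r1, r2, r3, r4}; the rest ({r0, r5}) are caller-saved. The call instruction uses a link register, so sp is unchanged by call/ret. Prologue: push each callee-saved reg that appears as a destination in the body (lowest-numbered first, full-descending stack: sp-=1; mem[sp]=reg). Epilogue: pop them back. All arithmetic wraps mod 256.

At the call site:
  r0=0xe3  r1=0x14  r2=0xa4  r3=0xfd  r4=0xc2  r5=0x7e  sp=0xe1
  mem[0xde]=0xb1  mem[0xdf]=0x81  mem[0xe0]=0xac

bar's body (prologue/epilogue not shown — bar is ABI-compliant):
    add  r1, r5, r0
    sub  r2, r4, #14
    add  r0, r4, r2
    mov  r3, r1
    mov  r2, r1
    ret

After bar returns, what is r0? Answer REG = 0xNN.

REG = 0x76

prologue: push r1 -> mem[0xe0]=0x14, sp=0xe0
prologue: push r2 -> mem[0xdf]=0xa4, sp=0xdf
prologue: push r3 -> mem[0xde]=0xfd, sp=0xde
body[0] add  r1, r5, r0 -> r1=0x61
body[1] sub  r2, r4, #14 -> r2=0xb4
body[2] add  r0, r4, r2 -> r0=0x76
body[3] mov  r3, r1 -> r3=0x61
body[4] mov  r2, r1 -> r2=0x61
epilogue: pop r3=0xfd, sp=0xdf
epilogue: pop r2=0xa4, sp=0xe0
epilogue: pop r1=0x14, sp=0xe1
r0 is caller-saved -> body value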